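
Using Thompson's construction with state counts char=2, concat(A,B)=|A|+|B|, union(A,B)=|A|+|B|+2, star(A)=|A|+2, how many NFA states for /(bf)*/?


Syntax tree has 2 char leaf(s), 0 union(s), 1 star(s)
chars contribute 2×2 = 4; each union adds +2; each star adds +2
Total: 4 + 0 + 2 = 6 states


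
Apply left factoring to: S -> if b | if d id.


Common prefix: 'if'
Factored: S -> if S', S' -> b | d id


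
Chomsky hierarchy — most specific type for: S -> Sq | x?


Left-linear: every RHS is a terminal or one nonterminal followed by a terminal
Classification: Type 3 (Regular)


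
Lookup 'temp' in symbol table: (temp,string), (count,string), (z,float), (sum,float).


Lookup 'temp' → type string


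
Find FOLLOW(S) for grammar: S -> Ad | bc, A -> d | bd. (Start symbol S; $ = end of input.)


$ ∈ FOLLOW(S). For each A -> αBβ: add FIRST(β)\{ε} to FOLLOW(B); if β nullable, add FOLLOW(A).
FOLLOW(S) = {$}


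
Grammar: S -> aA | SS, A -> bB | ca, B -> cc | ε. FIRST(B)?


Per alternative of B: FIRST(cc) = {c}; FIRST(ε) = {ε}
FIRST(B) = {c, ε}


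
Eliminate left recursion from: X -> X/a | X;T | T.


Left-recursive alternatives: X/a, X;T; non-recursive: T
Introduce X': X -> TX', X' -> /aX' | ;TX' | ε


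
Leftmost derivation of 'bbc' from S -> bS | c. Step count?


Derivation: S => bS => bbS => bbc
Steps: 3


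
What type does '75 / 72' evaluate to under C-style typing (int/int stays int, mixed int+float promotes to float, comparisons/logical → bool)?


Operand types: int / int
Rule: mixed int/float promotes to float; int/int stays int
Result type: int


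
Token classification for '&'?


Pattern: operator symbol
Type: OPERATOR


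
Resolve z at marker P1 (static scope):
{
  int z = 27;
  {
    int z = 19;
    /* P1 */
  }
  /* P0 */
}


z declared in the same block as P1
z = 19


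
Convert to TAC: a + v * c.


Break into single-operator statements:
t1 = v * c
t2 = a + t1


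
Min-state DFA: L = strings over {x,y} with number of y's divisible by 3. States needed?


Track (count of y) mod 3: states 0..2, accept at 0
Minimal DFA: 3 states


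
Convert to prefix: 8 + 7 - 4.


left-to-right (same/higher precedence on left): tree is (- (+ 8 7) 4)
Prefix: - + 8 7 4


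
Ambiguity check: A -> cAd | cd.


balanced c^n…d^n: each string has a unique parse
Unambiguous


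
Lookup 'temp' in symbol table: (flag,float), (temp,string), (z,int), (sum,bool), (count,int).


Lookup 'temp' → type string


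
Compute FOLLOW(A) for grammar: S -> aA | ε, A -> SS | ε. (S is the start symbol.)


$ ∈ FOLLOW(S). For each A -> αBβ: add FIRST(β)\{ε} to FOLLOW(B); if β nullable, add FOLLOW(A).
FOLLOW(A) = {$, a}


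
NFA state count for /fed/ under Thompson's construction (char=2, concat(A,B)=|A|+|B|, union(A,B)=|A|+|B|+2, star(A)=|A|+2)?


Syntax tree has 3 char leaf(s), 0 union(s), 0 star(s)
chars contribute 3×2 = 6; each union adds +2; each star adds +2
Total: 6 + 0 + 0 = 6 states


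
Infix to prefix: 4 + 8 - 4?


left-to-right (same/higher precedence on left): tree is (- (+ 4 8) 4)
Prefix: - + 4 8 4


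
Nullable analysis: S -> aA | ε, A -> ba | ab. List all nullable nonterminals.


A nonterminal is nullable iff some alternative derives ε (directly, or every symbol in it is nullable)
Nullable: {S}


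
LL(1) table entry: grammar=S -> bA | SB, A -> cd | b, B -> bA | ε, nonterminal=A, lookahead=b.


For [A, b]: 'b' ∈ FIRST(b)
Entry: A -> b


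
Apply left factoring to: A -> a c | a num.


Common prefix: 'a'
Factored: A -> a A', A' -> c | num


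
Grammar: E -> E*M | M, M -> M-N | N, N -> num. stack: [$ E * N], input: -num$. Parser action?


'N' (not preceded by M-) is the handle for M -> N
Action: reduce (M -> N)


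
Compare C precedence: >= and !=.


'>=' is relational (level 7); '!=' is equality (level 6)
Higher level binds tighter
'>=' has higher precedence than '!='


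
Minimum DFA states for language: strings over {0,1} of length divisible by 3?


Track length mod 3: states 0..2, accept at 0
Minimal DFA: 3 states


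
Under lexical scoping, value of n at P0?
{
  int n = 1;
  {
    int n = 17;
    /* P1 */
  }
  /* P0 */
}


n declared in the same block as P0
n = 1


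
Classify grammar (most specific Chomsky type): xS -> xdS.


LHS has context (more than one symbol) and |LHS| ≤ |RHS|
Classification: Type 1 (Context-Sensitive)


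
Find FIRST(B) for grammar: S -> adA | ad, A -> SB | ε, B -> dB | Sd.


Per alternative of B: FIRST(dB) = {d}; FIRST(Sd) = {a}
FIRST(B) = {a, d}


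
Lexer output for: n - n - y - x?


Scan left to right, longest-match per lexeme
Tokens: ID(n), OP(-), ID(n), OP(-), ID(y), OP(-), ID(x)


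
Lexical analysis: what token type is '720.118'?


Pattern: digits with a decimal point
Type: FLOAT_LITERAL


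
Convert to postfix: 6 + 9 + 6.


Left to right (same or higher precedence on left)
Postfix: 6 9 + 6 +


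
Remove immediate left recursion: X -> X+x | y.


Left-recursive alternatives: X+x; non-recursive: y
Introduce X': X -> yX', X' -> +xX' | ε


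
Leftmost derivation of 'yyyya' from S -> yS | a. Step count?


Derivation: S => yS => yyS => yyyS => yyyyS => yyyya
Steps: 5


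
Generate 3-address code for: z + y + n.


Break into single-operator statements:
t1 = z + y
t2 = t1 + n


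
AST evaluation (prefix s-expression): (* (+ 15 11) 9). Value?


Evaluate inner: (+ 15 11) = 26
Evaluate root: (* 26 9) = 234
Result: 234


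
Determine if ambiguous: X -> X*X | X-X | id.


'id*id-id' has two parse trees (no precedence encoded between * and -)
Ambiguous


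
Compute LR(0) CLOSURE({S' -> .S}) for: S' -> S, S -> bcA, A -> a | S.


Start: S' -> .S
For each item with dot before a nonterminal B, add B -> .γ for every B-production
Closure: [S' -> .S, S -> .bcA]


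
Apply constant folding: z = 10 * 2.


10 * 2 = 20 at compile time
Optimized: z = 20


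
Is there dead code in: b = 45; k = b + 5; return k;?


b is read by k's definition; k is returned
No dead code


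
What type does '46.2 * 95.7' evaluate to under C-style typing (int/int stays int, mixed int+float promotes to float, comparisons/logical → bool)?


Operand types: float * float
Rule: mixed int/float promotes to float; int/int stays int
Result type: float


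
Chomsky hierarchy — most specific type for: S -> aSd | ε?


Single nonterminal LHS, but a^n d^n is not regular
Classification: Type 2 (Context-Free)


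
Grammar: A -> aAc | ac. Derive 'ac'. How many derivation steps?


Derivation: A => ac
Steps: 1


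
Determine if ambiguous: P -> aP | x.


right-linear, alternatives start with distinct terminals 'a' vs 'x': unique leftmost derivation
Unambiguous


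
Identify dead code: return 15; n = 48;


statement follows a return and is unreachable
Dead: 'n = 48'


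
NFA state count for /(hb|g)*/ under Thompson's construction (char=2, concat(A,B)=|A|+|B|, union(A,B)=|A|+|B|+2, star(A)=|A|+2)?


Syntax tree has 3 char leaf(s), 1 union(s), 1 star(s)
chars contribute 3×2 = 6; each union adds +2; each star adds +2
Total: 6 + 2 + 2 = 10 states


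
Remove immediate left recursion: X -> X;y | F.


Left-recursive alternatives: X;y; non-recursive: F
Introduce X': X -> FX', X' -> ;yX' | ε


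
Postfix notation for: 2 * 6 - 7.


Left to right (same or higher precedence on left)
Postfix: 2 6 * 7 -


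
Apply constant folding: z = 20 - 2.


20 - 2 = 18 at compile time
Optimized: z = 18


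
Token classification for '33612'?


Pattern: digits only
Type: INTEGER_LITERAL


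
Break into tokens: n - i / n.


Scan left to right, longest-match per lexeme
Tokens: ID(n), OP(-), ID(i), OP(/), ID(n)


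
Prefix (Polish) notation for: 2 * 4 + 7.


left-to-right (same/higher precedence on left): tree is (+ (* 2 4) 7)
Prefix: + * 2 4 7


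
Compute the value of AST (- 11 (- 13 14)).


Evaluate inner: (- 13 14) = -1
Evaluate root: (- 11 -1) = 12
Result: 12


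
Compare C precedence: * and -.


'*' is multiplicative (level 10); '-' is additive (level 9)
Higher level binds tighter
'*' has higher precedence than '-'


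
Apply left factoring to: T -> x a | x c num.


Common prefix: 'x'
Factored: T -> x T', T' -> a | c num


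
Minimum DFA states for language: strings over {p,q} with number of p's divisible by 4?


Track (count of p) mod 4: states 0..3, accept at 0
Minimal DFA: 4 states


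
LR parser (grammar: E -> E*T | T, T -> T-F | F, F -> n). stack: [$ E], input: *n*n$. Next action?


shift '*' to continue E -> E*T
Action: shift


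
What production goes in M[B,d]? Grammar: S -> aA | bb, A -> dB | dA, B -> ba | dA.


For [B, d]: 'd' ∈ FIRST(dA)
Entry: B -> dA


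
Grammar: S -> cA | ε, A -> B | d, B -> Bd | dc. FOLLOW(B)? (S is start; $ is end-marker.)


$ ∈ FOLLOW(S). For each A -> αBβ: add FIRST(β)\{ε} to FOLLOW(B); if β nullable, add FOLLOW(A).
FOLLOW(B) = {$, d}


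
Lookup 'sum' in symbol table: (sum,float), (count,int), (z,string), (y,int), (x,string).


Lookup 'sum' → type float


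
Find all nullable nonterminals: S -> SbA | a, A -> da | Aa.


A nonterminal is nullable iff some alternative derives ε (directly, or every symbol in it is nullable)
Nullable: {}


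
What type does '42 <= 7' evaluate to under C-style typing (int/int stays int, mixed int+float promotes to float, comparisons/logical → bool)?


Operand types: int <= int
Rule: comparison yields bool
Result type: bool


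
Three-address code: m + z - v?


Break into single-operator statements:
t1 = m + z
t2 = t1 - v


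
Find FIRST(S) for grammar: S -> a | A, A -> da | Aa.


Per alternative of S: FIRST(a) = {a}; FIRST(A) = {d}
FIRST(S) = {a, d}


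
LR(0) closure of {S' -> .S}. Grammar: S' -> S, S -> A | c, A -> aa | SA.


Start: S' -> .S
For each item with dot before a nonterminal B, add B -> .γ for every B-production
Closure: [S' -> .S, S -> .A, S -> .c, A -> .aa, A -> .SA]


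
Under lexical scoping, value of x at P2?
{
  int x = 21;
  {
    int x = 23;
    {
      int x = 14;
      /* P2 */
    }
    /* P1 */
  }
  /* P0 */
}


x declared in the same block as P2
x = 14


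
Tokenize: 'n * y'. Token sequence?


Scan left to right, longest-match per lexeme
Tokens: ID(n), OP(*), ID(y)


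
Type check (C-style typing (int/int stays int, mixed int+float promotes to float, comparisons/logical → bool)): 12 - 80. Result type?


Operand types: int - int
Rule: mixed int/float promotes to float; int/int stays int
Result type: int


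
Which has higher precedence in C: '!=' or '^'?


'!=' is equality (level 6); '^' is bitwise XOR (level 4)
Higher level binds tighter
'!=' has higher precedence than '^'


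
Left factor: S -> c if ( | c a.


Common prefix: 'c'
Factored: S -> c S', S' -> if ( | a


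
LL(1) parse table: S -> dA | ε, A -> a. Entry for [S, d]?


For [S, d]: 'd' ∈ FIRST(dA)
Entry: S -> dA


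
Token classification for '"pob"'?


Pattern: double-quoted sequence
Type: STRING_LITERAL


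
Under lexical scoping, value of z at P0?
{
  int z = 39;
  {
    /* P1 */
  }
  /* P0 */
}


z declared in the same block as P0
z = 39


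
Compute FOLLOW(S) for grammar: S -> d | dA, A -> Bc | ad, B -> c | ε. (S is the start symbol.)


$ ∈ FOLLOW(S). For each A -> αBβ: add FIRST(β)\{ε} to FOLLOW(B); if β nullable, add FOLLOW(A).
FOLLOW(S) = {$}


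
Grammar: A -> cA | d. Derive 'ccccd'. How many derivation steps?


Derivation: A => cA => ccA => cccA => ccccA => ccccd
Steps: 5


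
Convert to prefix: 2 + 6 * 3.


'*' binds tighter: tree is (+ 2 (* 6 3))
Prefix: + 2 * 6 3


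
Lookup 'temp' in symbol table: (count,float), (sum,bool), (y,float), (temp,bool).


Lookup 'temp' → type bool


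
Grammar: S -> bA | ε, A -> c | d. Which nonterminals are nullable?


A nonterminal is nullable iff some alternative derives ε (directly, or every symbol in it is nullable)
Nullable: {S}


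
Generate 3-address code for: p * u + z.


Break into single-operator statements:
t1 = p * u
t2 = t1 + z


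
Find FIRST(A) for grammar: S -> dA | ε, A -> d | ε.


Per alternative of A: FIRST(d) = {d}; FIRST(ε) = {ε}
FIRST(A) = {d, ε}


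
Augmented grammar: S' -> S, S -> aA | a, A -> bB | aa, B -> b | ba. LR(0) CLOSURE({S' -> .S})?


Start: S' -> .S
For each item with dot before a nonterminal B, add B -> .γ for every B-production
Closure: [S' -> .S, S -> .aA, S -> .a]


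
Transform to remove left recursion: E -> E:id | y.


Left-recursive alternatives: E:id; non-recursive: y
Introduce E': E -> yE', E' -> :idE' | ε


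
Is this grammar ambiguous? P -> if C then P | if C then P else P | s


dangling else: 'if C then if C then s else s' parses two ways
Ambiguous


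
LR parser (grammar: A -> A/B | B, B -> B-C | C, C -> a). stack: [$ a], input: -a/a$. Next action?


'a' on top is the handle for C -> a
Action: reduce (C -> a)


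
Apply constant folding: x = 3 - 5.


3 - 5 = -2 at compile time
Optimized: x = -2


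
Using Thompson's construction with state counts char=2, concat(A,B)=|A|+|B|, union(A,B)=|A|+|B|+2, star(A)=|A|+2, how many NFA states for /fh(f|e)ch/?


Syntax tree has 6 char leaf(s), 1 union(s), 0 star(s)
chars contribute 6×2 = 12; each union adds +2; each star adds +2
Total: 12 + 2 + 0 = 14 states


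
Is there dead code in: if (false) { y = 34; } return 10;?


condition is constant false, so the whole block is unreachable
Dead: 'if (false) { y = 34; }'


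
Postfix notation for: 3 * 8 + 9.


Left to right (same or higher precedence on left)
Postfix: 3 8 * 9 +


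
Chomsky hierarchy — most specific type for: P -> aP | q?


Right-linear: every RHS is a terminal or a terminal followed by one nonterminal
Classification: Type 3 (Regular)


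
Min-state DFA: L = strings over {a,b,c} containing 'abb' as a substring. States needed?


KMP-style automaton: 3 progress states + 1 absorbing accept = 4
Minimal DFA: 4 states


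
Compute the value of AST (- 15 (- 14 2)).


Evaluate inner: (- 14 2) = 12
Evaluate root: (- 15 12) = 3
Result: 3


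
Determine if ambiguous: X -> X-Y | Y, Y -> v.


precedence layered via separate nonterminal Y: deterministic
Unambiguous


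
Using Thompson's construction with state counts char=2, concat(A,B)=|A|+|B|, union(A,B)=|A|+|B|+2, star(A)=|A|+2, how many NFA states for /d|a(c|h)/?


Syntax tree has 4 char leaf(s), 2 union(s), 0 star(s)
chars contribute 4×2 = 8; each union adds +2; each star adds +2
Total: 8 + 4 + 0 = 12 states


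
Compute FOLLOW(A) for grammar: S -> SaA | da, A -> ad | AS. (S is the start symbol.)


$ ∈ FOLLOW(S). For each A -> αBβ: add FIRST(β)\{ε} to FOLLOW(B); if β nullable, add FOLLOW(A).
FOLLOW(A) = {$, a, d}


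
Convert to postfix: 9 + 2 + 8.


Left to right (same or higher precedence on left)
Postfix: 9 2 + 8 +


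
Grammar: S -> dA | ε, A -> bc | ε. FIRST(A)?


Per alternative of A: FIRST(bc) = {b}; FIRST(ε) = {ε}
FIRST(A) = {b, ε}


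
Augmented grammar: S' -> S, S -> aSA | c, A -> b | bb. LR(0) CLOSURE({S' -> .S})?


Start: S' -> .S
For each item with dot before a nonterminal B, add B -> .γ for every B-production
Closure: [S' -> .S, S -> .aSA, S -> .c]


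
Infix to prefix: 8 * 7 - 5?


left-to-right (same/higher precedence on left): tree is (- (* 8 7) 5)
Prefix: - * 8 7 5


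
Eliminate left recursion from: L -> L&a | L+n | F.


Left-recursive alternatives: L&a, L+n; non-recursive: F
Introduce L': L -> FL', L' -> &aL' | +nL' | ε


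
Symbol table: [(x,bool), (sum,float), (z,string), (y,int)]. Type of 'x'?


Lookup 'x' → type bool


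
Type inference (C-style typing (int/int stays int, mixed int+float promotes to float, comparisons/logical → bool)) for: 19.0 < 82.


Operand types: float < int
Rule: comparison yields bool
Result type: bool


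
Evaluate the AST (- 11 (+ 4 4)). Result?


Evaluate inner: (+ 4 4) = 8
Evaluate root: (- 11 8) = 3
Result: 3


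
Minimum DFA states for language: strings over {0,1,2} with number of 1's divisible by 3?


Track (count of 1) mod 3: states 0..2, accept at 0
Minimal DFA: 3 states


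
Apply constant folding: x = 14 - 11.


14 - 11 = 3 at compile time
Optimized: x = 3


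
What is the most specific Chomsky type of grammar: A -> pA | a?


Right-linear: every RHS is a terminal or a terminal followed by one nonterminal
Classification: Type 3 (Regular)


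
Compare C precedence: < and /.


'/' is multiplicative (level 10); '<' is relational (level 7)
Higher level binds tighter
'/' has higher precedence than '<'


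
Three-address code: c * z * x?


Break into single-operator statements:
t1 = c * z
t2 = t1 * x


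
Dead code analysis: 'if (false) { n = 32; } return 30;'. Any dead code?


condition is constant false, so the whole block is unreachable
Dead: 'if (false) { n = 32; }'


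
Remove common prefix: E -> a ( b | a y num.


Common prefix: 'a'
Factored: E -> a E', E' -> ( b | y num


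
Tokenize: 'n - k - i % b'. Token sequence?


Scan left to right, longest-match per lexeme
Tokens: ID(n), OP(-), ID(k), OP(-), ID(i), OP(%), ID(b)


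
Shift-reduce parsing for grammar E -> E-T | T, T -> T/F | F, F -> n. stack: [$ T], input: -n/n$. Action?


lookahead ∉ {/} so T won't extend; reduce E -> T
Action: reduce (E -> T)


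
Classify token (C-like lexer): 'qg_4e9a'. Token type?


Pattern: letter/underscore followed by alphanumerics, not a keyword
Type: IDENTIFIER


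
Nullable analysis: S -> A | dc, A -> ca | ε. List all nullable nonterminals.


A nonterminal is nullable iff some alternative derives ε (directly, or every symbol in it is nullable)
Nullable: {A, S}


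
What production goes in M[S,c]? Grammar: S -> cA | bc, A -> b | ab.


For [S, c]: 'c' ∈ FIRST(cA)
Entry: S -> cA


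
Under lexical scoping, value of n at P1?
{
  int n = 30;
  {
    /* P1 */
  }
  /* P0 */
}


P1's block does not declare n; resolves to the enclosing declaration at depth 0
n = 30


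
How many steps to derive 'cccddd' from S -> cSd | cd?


Derivation: S => cSd => ccSdd => cccddd
Steps: 3


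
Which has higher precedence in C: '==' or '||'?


'==' is equality (level 6); '||' is logical OR (level 1)
Higher level binds tighter
'==' has higher precedence than '||'


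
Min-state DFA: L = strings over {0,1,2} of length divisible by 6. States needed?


Track length mod 6: states 0..5, accept at 0
Minimal DFA: 6 states


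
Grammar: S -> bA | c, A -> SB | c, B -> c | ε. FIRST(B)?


Per alternative of B: FIRST(c) = {c}; FIRST(ε) = {ε}
FIRST(B) = {c, ε}


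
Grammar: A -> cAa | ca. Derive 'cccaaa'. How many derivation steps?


Derivation: A => cAa => ccAaa => cccaaa
Steps: 3


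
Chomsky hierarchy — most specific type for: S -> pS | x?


Right-linear: every RHS is a terminal or a terminal followed by one nonterminal
Classification: Type 3 (Regular)


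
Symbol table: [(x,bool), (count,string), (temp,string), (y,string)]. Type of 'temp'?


Lookup 'temp' → type string


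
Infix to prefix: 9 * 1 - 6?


left-to-right (same/higher precedence on left): tree is (- (* 9 1) 6)
Prefix: - * 9 1 6


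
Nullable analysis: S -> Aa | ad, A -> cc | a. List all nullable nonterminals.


A nonterminal is nullable iff some alternative derives ε (directly, or every symbol in it is nullable)
Nullable: {}


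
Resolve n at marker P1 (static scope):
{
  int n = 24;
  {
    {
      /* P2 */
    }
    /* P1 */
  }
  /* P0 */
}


P1's block does not declare n; resolves to the enclosing declaration at depth 0
n = 24


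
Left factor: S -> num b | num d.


Common prefix: 'num'
Factored: S -> num S', S' -> b | d


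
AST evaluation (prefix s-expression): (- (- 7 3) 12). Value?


Evaluate inner: (- 7 3) = 4
Evaluate root: (- 4 12) = -8
Result: -8


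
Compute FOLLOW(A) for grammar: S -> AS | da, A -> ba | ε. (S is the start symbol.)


$ ∈ FOLLOW(S). For each A -> αBβ: add FIRST(β)\{ε} to FOLLOW(B); if β nullable, add FOLLOW(A).
FOLLOW(A) = {b, d}


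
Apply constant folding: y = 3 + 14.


3 + 14 = 17 at compile time
Optimized: y = 17


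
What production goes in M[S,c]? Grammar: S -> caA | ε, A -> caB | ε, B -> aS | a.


For [S, c]: 'c' ∈ FIRST(caA)
Entry: S -> caA


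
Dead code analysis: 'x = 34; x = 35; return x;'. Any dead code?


first assignment to x is overwritten before any read
Dead: 'x = 34'


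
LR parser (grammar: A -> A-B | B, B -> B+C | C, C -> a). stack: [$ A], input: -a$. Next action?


shift '-' to continue A -> A-B
Action: shift


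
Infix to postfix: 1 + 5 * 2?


* has higher precedence, evaluate 5*2 first
Postfix: 1 5 2 * +


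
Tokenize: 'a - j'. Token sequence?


Scan left to right, longest-match per lexeme
Tokens: ID(a), OP(-), ID(j)


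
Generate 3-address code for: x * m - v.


Break into single-operator statements:
t1 = x * m
t2 = t1 - v


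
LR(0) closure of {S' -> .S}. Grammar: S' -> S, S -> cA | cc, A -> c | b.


Start: S' -> .S
For each item with dot before a nonterminal B, add B -> .γ for every B-production
Closure: [S' -> .S, S -> .cA, S -> .cc]


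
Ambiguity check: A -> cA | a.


right-linear, alternatives start with distinct terminals 'c' vs 'a': unique leftmost derivation
Unambiguous


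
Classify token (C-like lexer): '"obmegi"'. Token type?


Pattern: double-quoted sequence
Type: STRING_LITERAL


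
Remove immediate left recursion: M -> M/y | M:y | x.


Left-recursive alternatives: M/y, M:y; non-recursive: x
Introduce M': M -> xM', M' -> /yM' | :yM' | ε


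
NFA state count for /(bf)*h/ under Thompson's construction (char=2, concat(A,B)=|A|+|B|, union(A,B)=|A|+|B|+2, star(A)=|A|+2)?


Syntax tree has 3 char leaf(s), 0 union(s), 1 star(s)
chars contribute 3×2 = 6; each union adds +2; each star adds +2
Total: 6 + 0 + 2 = 8 states


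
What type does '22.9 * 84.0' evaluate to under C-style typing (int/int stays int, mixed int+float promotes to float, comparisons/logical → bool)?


Operand types: float * float
Rule: mixed int/float promotes to float; int/int stays int
Result type: float


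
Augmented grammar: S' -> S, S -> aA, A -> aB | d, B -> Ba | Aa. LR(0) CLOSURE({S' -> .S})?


Start: S' -> .S
For each item with dot before a nonterminal B, add B -> .γ for every B-production
Closure: [S' -> .S, S -> .aA]


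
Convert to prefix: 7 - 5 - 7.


left-to-right (same/higher precedence on left): tree is (- (- 7 5) 7)
Prefix: - - 7 5 7


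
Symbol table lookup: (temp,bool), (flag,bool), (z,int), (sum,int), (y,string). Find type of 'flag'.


Lookup 'flag' → type bool


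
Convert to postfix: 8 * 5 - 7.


Left to right (same or higher precedence on left)
Postfix: 8 5 * 7 -


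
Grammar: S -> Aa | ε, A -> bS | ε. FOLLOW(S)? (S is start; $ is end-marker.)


$ ∈ FOLLOW(S). For each A -> αBβ: add FIRST(β)\{ε} to FOLLOW(B); if β nullable, add FOLLOW(A).
FOLLOW(S) = {$, a}


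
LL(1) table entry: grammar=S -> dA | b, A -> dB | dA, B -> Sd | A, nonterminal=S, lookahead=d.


For [S, d]: 'd' ∈ FIRST(dA)
Entry: S -> dA


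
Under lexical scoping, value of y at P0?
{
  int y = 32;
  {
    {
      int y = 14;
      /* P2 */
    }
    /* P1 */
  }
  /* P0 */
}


y declared in the same block as P0
y = 32


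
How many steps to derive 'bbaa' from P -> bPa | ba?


Derivation: P => bPa => bbaa
Steps: 2


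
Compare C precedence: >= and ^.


'>=' is relational (level 7); '^' is bitwise XOR (level 4)
Higher level binds tighter
'>=' has higher precedence than '^'


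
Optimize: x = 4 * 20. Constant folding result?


4 * 20 = 80 at compile time
Optimized: x = 80


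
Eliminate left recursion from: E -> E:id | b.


Left-recursive alternatives: E:id; non-recursive: b
Introduce E': E -> bE', E' -> :idE' | ε


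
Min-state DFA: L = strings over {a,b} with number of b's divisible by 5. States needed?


Track (count of b) mod 5: states 0..4, accept at 0
Minimal DFA: 5 states


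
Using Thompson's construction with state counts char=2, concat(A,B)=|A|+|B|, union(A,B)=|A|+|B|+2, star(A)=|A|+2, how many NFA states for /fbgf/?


Syntax tree has 4 char leaf(s), 0 union(s), 0 star(s)
chars contribute 4×2 = 8; each union adds +2; each star adds +2
Total: 8 + 0 + 0 = 8 states


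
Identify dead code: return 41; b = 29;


statement follows a return and is unreachable
Dead: 'b = 29'


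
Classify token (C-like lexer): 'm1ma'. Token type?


Pattern: letter/underscore followed by alphanumerics, not a keyword
Type: IDENTIFIER


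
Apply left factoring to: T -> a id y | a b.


Common prefix: 'a'
Factored: T -> a T', T' -> id y | b


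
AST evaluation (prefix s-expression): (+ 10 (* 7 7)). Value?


Evaluate inner: (* 7 7) = 49
Evaluate root: (+ 10 49) = 59
Result: 59


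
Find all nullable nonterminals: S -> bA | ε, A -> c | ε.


A nonterminal is nullable iff some alternative derives ε (directly, or every symbol in it is nullable)
Nullable: {A, S}


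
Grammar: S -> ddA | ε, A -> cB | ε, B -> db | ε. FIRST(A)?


Per alternative of A: FIRST(cB) = {c}; FIRST(ε) = {ε}
FIRST(A) = {c, ε}


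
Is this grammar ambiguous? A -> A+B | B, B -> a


precedence layered via separate nonterminal B: deterministic
Unambiguous


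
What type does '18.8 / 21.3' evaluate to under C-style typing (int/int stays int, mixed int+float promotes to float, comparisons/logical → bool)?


Operand types: float / float
Rule: mixed int/float promotes to float; int/int stays int
Result type: float


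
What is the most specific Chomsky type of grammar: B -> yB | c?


Right-linear: every RHS is a terminal or a terminal followed by one nonterminal
Classification: Type 3 (Regular)


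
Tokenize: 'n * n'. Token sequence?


Scan left to right, longest-match per lexeme
Tokens: ID(n), OP(*), ID(n)


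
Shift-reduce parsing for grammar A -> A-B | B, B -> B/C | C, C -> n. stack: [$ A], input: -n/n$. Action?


shift '-' to continue A -> A-B
Action: shift


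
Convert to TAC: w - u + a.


Break into single-operator statements:
t1 = w - u
t2 = t1 + a


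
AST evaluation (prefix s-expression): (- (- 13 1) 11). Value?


Evaluate inner: (- 13 1) = 12
Evaluate root: (- 12 11) = 1
Result: 1


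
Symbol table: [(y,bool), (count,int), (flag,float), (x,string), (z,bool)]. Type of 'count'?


Lookup 'count' → type int


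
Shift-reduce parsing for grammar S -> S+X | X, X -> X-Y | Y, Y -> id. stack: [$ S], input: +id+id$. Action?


shift '+' to continue S -> S+X
Action: shift


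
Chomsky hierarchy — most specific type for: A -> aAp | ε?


Single nonterminal LHS, but a^n p^n is not regular
Classification: Type 2 (Context-Free)


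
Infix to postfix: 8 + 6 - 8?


Left to right (same or higher precedence on left)
Postfix: 8 6 + 8 -


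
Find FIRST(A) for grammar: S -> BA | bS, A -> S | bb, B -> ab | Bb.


Per alternative of A: FIRST(S) = {a, b}; FIRST(bb) = {b}
FIRST(A) = {a, b}


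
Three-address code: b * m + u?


Break into single-operator statements:
t1 = b * m
t2 = t1 + u


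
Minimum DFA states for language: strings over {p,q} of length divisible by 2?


Track length mod 2: states 0..1, accept at 0
Minimal DFA: 2 states


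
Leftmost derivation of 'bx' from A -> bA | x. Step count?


Derivation: A => bA => bx
Steps: 2


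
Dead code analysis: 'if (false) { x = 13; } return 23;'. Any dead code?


condition is constant false, so the whole block is unreachable
Dead: 'if (false) { x = 13; }'


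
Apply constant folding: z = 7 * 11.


7 * 11 = 77 at compile time
Optimized: z = 77


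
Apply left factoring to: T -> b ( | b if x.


Common prefix: 'b'
Factored: T -> b T', T' -> ( | if x


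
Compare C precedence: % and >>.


'%' is multiplicative (level 10); '>>' is shift (level 8)
Higher level binds tighter
'%' has higher precedence than '>>'


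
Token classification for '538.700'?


Pattern: digits with a decimal point
Type: FLOAT_LITERAL


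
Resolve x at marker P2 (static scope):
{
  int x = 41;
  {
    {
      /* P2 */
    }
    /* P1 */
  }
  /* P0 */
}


P2's block does not declare x; resolves to the enclosing declaration at depth 0
x = 41


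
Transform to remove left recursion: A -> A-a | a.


Left-recursive alternatives: A-a; non-recursive: a
Introduce A': A -> aA', A' -> -aA' | ε


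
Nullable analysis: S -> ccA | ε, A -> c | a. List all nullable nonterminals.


A nonterminal is nullable iff some alternative derives ε (directly, or every symbol in it is nullable)
Nullable: {S}


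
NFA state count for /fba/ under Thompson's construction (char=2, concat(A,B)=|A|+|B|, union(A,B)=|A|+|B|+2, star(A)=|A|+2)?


Syntax tree has 3 char leaf(s), 0 union(s), 0 star(s)
chars contribute 3×2 = 6; each union adds +2; each star adds +2
Total: 6 + 0 + 0 = 6 states


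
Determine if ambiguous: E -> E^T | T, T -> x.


precedence layered via separate nonterminal T: deterministic
Unambiguous


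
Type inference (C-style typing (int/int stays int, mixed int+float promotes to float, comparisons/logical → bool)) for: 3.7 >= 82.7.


Operand types: float >= float
Rule: comparison yields bool
Result type: bool


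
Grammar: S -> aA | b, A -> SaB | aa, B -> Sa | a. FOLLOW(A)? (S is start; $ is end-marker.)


$ ∈ FOLLOW(S). For each A -> αBβ: add FIRST(β)\{ε} to FOLLOW(B); if β nullable, add FOLLOW(A).
FOLLOW(A) = {$, a}


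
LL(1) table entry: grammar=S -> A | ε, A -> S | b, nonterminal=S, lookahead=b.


For [S, b]: 'b' ∈ FIRST(A)
Entry: S -> A


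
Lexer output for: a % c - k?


Scan left to right, longest-match per lexeme
Tokens: ID(a), OP(%), ID(c), OP(-), ID(k)


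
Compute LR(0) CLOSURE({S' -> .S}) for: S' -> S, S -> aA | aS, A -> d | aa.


Start: S' -> .S
For each item with dot before a nonterminal B, add B -> .γ for every B-production
Closure: [S' -> .S, S -> .aA, S -> .aS]


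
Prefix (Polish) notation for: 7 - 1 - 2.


left-to-right (same/higher precedence on left): tree is (- (- 7 1) 2)
Prefix: - - 7 1 2


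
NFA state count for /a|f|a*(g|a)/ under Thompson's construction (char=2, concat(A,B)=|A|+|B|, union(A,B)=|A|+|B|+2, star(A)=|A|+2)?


Syntax tree has 5 char leaf(s), 3 union(s), 1 star(s)
chars contribute 5×2 = 10; each union adds +2; each star adds +2
Total: 10 + 6 + 2 = 18 states


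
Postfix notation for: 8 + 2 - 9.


Left to right (same or higher precedence on left)
Postfix: 8 2 + 9 -


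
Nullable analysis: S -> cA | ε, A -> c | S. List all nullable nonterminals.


A nonterminal is nullable iff some alternative derives ε (directly, or every symbol in it is nullable)
Nullable: {A, S}


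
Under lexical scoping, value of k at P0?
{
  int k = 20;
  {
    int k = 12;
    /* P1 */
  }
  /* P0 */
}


k declared in the same block as P0
k = 20


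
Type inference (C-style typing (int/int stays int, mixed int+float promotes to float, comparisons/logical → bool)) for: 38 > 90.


Operand types: int > int
Rule: comparison yields bool
Result type: bool


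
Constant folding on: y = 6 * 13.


6 * 13 = 78 at compile time
Optimized: y = 78


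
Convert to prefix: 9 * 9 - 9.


left-to-right (same/higher precedence on left): tree is (- (* 9 9) 9)
Prefix: - * 9 9 9


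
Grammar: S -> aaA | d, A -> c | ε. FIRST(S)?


Per alternative of S: FIRST(aaA) = {a}; FIRST(d) = {d}
FIRST(S) = {a, d}


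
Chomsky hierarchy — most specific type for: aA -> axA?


LHS has context (more than one symbol) and |LHS| ≤ |RHS|
Classification: Type 1 (Context-Sensitive)


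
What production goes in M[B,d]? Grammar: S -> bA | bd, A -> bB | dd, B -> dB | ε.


For [B, d]: 'd' ∈ FIRST(dB)
Entry: B -> dB


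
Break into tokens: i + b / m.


Scan left to right, longest-match per lexeme
Tokens: ID(i), OP(+), ID(b), OP(/), ID(m)


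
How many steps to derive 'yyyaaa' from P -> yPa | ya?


Derivation: P => yPa => yyPaa => yyyaaa
Steps: 3


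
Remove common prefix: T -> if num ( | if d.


Common prefix: 'if'
Factored: T -> if T', T' -> num ( | d


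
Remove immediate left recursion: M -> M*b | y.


Left-recursive alternatives: M*b; non-recursive: y
Introduce M': M -> yM', M' -> *bM' | ε


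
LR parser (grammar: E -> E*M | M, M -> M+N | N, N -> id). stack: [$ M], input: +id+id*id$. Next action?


shift '+' to continue M -> M+N
Action: shift


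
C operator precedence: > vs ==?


'>' is relational (level 7); '==' is equality (level 6)
Higher level binds tighter
'>' has higher precedence than '=='


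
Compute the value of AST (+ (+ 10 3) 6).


Evaluate inner: (+ 10 3) = 13
Evaluate root: (+ 13 6) = 19
Result: 19


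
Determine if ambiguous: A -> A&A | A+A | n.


'n&n+n' has two parse trees (no precedence encoded between & and +)
Ambiguous


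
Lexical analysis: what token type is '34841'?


Pattern: digits only
Type: INTEGER_LITERAL


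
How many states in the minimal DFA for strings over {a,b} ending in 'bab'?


Track the longest suffix of input matching a prefix of 'bab': 4 classes (prefixes of length 0..3)
Minimal DFA: 4 states


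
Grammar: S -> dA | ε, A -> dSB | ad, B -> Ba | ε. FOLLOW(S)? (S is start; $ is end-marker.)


$ ∈ FOLLOW(S). For each A -> αBβ: add FIRST(β)\{ε} to FOLLOW(B); if β nullable, add FOLLOW(A).
FOLLOW(S) = {$, a}


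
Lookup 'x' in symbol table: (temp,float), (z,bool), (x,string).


Lookup 'x' → type string


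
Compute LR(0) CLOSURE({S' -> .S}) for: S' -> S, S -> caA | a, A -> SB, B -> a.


Start: S' -> .S
For each item with dot before a nonterminal B, add B -> .γ for every B-production
Closure: [S' -> .S, S -> .caA, S -> .a]


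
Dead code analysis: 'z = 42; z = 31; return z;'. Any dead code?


first assignment to z is overwritten before any read
Dead: 'z = 42'


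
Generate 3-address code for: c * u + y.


Break into single-operator statements:
t1 = c * u
t2 = t1 + y


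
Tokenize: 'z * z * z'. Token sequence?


Scan left to right, longest-match per lexeme
Tokens: ID(z), OP(*), ID(z), OP(*), ID(z)


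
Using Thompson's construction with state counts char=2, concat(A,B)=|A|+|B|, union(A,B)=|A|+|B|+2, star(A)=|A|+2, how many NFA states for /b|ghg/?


Syntax tree has 4 char leaf(s), 1 union(s), 0 star(s)
chars contribute 4×2 = 8; each union adds +2; each star adds +2
Total: 8 + 2 + 0 = 10 states


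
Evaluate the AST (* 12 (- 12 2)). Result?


Evaluate inner: (- 12 2) = 10
Evaluate root: (* 12 10) = 120
Result: 120


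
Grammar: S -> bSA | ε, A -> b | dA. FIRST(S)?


Per alternative of S: FIRST(bSA) = {b}; FIRST(ε) = {ε}
FIRST(S) = {b, ε}


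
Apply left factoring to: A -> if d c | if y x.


Common prefix: 'if'
Factored: A -> if A', A' -> d c | y x


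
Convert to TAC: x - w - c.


Break into single-operator statements:
t1 = x - w
t2 = t1 - c


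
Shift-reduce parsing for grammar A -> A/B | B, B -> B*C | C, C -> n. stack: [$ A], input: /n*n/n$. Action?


shift '/' to continue A -> A/B
Action: shift


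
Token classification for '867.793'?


Pattern: digits with a decimal point
Type: FLOAT_LITERAL


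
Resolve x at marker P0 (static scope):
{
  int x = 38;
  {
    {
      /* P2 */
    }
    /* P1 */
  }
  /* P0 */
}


x declared in the same block as P0
x = 38


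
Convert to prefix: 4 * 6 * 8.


left-to-right (same/higher precedence on left): tree is (* (* 4 6) 8)
Prefix: * * 4 6 8


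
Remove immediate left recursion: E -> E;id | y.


Left-recursive alternatives: E;id; non-recursive: y
Introduce E': E -> yE', E' -> ;idE' | ε


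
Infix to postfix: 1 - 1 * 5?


* has higher precedence, evaluate 1*5 first
Postfix: 1 1 5 * -


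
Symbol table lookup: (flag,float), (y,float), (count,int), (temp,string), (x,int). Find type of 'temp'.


Lookup 'temp' → type string


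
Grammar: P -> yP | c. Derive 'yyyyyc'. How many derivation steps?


Derivation: P => yP => yyP => yyyP => yyyyP => yyyyyP => yyyyyc
Steps: 6


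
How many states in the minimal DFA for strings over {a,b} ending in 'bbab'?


Track the longest suffix of input matching a prefix of 'bbab': 5 classes (prefixes of length 0..4)
Minimal DFA: 5 states


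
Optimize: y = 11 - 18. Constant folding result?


11 - 18 = -7 at compile time
Optimized: y = -7


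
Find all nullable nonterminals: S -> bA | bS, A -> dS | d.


A nonterminal is nullable iff some alternative derives ε (directly, or every symbol in it is nullable)
Nullable: {}


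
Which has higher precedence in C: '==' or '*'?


'*' is multiplicative (level 10); '==' is equality (level 6)
Higher level binds tighter
'*' has higher precedence than '=='


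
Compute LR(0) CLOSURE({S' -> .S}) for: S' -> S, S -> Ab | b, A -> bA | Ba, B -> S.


Start: S' -> .S
For each item with dot before a nonterminal B, add B -> .γ for every B-production
Closure: [S' -> .S, S -> .Ab, S -> .b, A -> .bA, A -> .Ba, B -> .S]


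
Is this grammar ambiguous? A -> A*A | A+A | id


'id*id+id' has two parse trees (no precedence encoded between * and +)
Ambiguous


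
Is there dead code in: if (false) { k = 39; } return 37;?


condition is constant false, so the whole block is unreachable
Dead: 'if (false) { k = 39; }'


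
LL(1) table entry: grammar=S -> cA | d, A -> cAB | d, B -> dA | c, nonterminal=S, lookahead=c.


For [S, c]: 'c' ∈ FIRST(cA)
Entry: S -> cA


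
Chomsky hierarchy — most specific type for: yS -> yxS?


LHS has context (more than one symbol) and |LHS| ≤ |RHS|
Classification: Type 1 (Context-Sensitive)


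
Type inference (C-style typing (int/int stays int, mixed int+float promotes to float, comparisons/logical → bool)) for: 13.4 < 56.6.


Operand types: float < float
Rule: comparison yields bool
Result type: bool


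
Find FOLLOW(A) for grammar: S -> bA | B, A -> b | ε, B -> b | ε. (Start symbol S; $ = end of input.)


$ ∈ FOLLOW(S). For each A -> αBβ: add FIRST(β)\{ε} to FOLLOW(B); if β nullable, add FOLLOW(A).
FOLLOW(A) = {$}


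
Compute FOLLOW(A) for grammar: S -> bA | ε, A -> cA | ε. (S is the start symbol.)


$ ∈ FOLLOW(S). For each A -> αBβ: add FIRST(β)\{ε} to FOLLOW(B); if β nullable, add FOLLOW(A).
FOLLOW(A) = {$}


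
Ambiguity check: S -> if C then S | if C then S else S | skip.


dangling else: 'if C then if C then skip else skip' parses two ways
Ambiguous


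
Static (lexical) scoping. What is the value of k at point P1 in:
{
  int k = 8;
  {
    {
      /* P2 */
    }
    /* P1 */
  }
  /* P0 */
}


P1's block does not declare k; resolves to the enclosing declaration at depth 0
k = 8


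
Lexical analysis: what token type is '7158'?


Pattern: digits only
Type: INTEGER_LITERAL


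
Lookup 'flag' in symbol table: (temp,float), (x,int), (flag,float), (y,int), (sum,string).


Lookup 'flag' → type float


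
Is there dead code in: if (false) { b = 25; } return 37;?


condition is constant false, so the whole block is unreachable
Dead: 'if (false) { b = 25; }'
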